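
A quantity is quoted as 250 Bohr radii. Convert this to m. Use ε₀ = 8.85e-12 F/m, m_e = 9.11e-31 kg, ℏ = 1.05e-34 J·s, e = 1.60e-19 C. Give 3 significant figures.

One Bohr radius: a₀ = 4πε₀ℏ²/(m_e e²) = 5.26e-11 m.
250 × 5.26e-11 m = 1.31e-8 m

1.31e-8 m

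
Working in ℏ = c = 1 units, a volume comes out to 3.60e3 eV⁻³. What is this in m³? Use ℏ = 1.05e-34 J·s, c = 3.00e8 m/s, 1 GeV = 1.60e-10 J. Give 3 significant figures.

2.75e-17 m³

Volume is [L]³ = [E]⁻³·(ℏc)³.
1 GeV⁻³ → (ℏc)³ × (1 GeV in J)⁻³ = 7.63e-48 m³.
Convert the energy scale: 3.60e3 eV⁻³ = 3.60e30 GeV⁻³.
Result: 3.60e30 × 7.63e-48 = 2.75e-17 m³.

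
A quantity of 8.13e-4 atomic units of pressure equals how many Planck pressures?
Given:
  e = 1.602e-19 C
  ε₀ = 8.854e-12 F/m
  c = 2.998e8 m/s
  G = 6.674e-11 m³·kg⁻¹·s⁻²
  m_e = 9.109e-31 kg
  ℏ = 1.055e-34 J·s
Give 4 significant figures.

5.141e-104

atomic unit of pressure: P_au = E_h/a₀³ = m_e⁴e¹⁰/((4πε₀)⁵ℏ⁸) = 2.929e13 Pa
Planck pressure: p_P = c⁷/(ℏG²) = 4.632e113 Pa
8.13e-4 × 2.929e13 / 4.632e113 = 5.141e-104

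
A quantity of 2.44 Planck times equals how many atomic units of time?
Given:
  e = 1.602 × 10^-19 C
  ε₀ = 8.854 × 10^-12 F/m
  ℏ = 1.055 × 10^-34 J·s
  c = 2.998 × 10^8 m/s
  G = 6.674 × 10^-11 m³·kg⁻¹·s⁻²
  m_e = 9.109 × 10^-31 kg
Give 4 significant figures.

5.430 × 10^-27

Planck time: t_P = √(ℏG/c⁵) = 5.392 × 10^-44 s
atomic unit of time: τ_au = (4πε₀)²ℏ³/(m_e e⁴) = 2.423 × 10^-17 s
2.44 × 5.392 × 10^-44 / 2.423 × 10^-17 = 5.430 × 10^-27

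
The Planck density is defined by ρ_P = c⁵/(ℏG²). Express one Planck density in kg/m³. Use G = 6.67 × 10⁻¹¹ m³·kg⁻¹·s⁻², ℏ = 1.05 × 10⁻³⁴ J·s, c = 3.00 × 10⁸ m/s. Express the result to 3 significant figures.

ρ_P = c⁵/(ℏG²)
  = 2.43 × 10⁴² / 4.67 × 10⁻⁵⁵
  = 5.20 × 10⁹⁶ kg/m³

5.20 × 10⁹⁶ kg/m³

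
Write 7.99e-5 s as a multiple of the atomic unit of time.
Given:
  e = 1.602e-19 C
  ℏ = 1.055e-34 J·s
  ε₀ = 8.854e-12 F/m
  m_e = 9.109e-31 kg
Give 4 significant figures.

3.298e12

atomic unit of time: τ_au = (4πε₀)²ℏ³/(m_e e⁴) = 2.423e-17 s.
7.99e-5 / 2.423e-17 = 3.298e12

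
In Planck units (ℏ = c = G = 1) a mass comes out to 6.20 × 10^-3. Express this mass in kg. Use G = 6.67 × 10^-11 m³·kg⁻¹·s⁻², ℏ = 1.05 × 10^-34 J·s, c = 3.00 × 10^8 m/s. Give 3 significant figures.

1.35 × 10^-10 kg

One Planck mass: m_P = √(ℏc/G) = 2.17 × 10^-8 kg.
6.20 × 10^-3 × 2.17 × 10^-8 kg = 1.35 × 10^-10 kg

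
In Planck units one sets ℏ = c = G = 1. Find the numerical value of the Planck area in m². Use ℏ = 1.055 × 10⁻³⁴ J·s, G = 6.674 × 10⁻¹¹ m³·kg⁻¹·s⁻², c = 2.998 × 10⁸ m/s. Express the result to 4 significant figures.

A_P = ℏG/c³
  = 7.041 × 10⁻⁴⁵ / 2.695 × 10²⁵
  = 2.613 × 10⁻⁷⁰ m²

2.613 × 10⁻⁷⁰ m²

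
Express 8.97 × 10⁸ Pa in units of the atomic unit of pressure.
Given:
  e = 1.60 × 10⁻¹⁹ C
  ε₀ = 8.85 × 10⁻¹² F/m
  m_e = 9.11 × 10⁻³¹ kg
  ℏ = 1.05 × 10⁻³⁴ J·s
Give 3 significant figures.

atomic unit of pressure: P_au = E_h/a₀³ = m_e⁴e¹⁰/((4πε₀)⁵ℏ⁸) = 3.01 × 10¹³ Pa.
8.97 × 10⁸ / 3.01 × 10¹³ = 2.98 × 10⁻⁵

2.98 × 10⁻⁵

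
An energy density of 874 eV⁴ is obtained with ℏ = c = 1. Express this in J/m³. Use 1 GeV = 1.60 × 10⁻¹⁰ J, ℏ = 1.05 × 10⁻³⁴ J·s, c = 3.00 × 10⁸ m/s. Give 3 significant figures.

[E]/[L]³ = [E]⁴/(ℏc)³; restore (ℏc)⁻³.
1 GeV⁴ → 1/(ℏc)³ × (1 GeV in J)⁴ = 2.10 × 10³⁷ J/m³.
Convert the energy scale: 874 eV⁴ = 8.74 × 10⁻³⁴ GeV⁴.
Result: 8.74 × 10⁻³⁴ × 2.10 × 10³⁷ = 1.83 × 10⁴ J/m³.

1.83 × 10⁴ J/m³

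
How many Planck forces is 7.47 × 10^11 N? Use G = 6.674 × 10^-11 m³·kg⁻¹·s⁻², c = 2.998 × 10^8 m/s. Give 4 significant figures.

Planck force: F_P = c⁴/G = 1.210 × 10^44 N.
7.47 × 10^11 / 1.210 × 10^44 = 6.171 × 10^-33

6.171 × 10^-33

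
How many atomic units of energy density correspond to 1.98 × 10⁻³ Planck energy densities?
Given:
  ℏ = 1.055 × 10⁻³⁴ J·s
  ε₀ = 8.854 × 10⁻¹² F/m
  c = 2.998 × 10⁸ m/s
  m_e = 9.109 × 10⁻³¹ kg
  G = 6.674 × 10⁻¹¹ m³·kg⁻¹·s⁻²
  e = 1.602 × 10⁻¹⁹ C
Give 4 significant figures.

3.131 × 10⁹⁷

Planck energy density: u_P = c⁷/(ℏG²) = 4.632 × 10¹¹³ J/m³
atomic unit of energy density: u_au = E_h/a₀³ = m_e⁴e¹⁰/((4πε₀)⁵ℏ⁸) = 2.929 × 10¹³ J/m³
1.98 × 10⁻³ × 4.632 × 10¹¹³ / 2.929 × 10¹³ = 3.131 × 10⁹⁷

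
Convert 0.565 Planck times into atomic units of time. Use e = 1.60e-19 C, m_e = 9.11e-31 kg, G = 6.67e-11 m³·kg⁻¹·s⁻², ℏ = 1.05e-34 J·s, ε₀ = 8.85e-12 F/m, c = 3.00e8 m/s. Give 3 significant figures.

Planck time: t_P = √(ℏG/c⁵) = 5.37e-44 s
atomic unit of time: τ_au = (4πε₀)²ℏ³/(m_e e⁴) = 2.40e-17 s
0.565 × 5.37e-44 / 2.40e-17 = 1.26e-27

1.26e-27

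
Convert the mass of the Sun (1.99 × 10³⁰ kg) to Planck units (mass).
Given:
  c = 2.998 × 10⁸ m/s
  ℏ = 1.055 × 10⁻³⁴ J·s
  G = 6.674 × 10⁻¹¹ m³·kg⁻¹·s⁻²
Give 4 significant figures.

Planck mass: m_P = √(ℏc/G) = 2.177 × 10⁻⁸ kg.
1.99 × 10³⁰ / 2.177 × 10⁻⁸ = 9.141 × 10³⁷

9.141 × 10³⁷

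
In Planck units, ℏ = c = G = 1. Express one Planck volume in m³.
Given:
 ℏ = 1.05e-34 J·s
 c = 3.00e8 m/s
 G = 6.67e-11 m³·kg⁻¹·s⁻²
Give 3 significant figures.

From ℏ = c = G = 1 the volume scale is V_P = (ℏG/c³)^(3/2).
  = √(1.75e-209)
  = 4.18e-105 m³

4.18e-105 m³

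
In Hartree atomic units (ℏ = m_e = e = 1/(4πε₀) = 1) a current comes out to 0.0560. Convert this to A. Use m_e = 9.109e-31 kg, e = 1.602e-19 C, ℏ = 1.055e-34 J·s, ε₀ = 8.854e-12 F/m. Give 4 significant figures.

3.703e-4 A

One atomic unit of electric current: I_au = e E_h/ℏ = m_e e⁵/((4πε₀)²ℏ³) = 6.612e-3 A.
0.0560 × 6.612e-3 A = 3.703e-4 A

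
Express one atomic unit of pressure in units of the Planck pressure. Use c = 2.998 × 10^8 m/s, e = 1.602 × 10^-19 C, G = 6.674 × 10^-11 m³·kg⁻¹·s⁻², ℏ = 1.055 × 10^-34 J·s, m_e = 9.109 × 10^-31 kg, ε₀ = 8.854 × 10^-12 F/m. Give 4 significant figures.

atomic unit of pressure: P_au = E_h/a₀³ = m_e⁴e¹⁰/((4πε₀)⁵ℏ⁸) = 2.929 × 10^13 Pa
Planck pressure: p_P = c⁷/(ℏG²) = 4.632 × 10^113 Pa
ratio = 2.929 × 10^13 / 4.632 × 10^113 = 6.323 × 10^-101

6.323 × 10^-101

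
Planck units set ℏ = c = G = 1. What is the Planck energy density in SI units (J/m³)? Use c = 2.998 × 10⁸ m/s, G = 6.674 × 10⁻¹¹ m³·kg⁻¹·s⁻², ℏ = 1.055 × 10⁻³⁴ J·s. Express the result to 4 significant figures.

4.632 × 10¹¹³ J/m³

Dimensional analysis gives u_P = c⁷/(ℏG²).
  = 2.177 × 10⁵⁹ / 4.699 × 10⁻⁵⁵
  = 4.632 × 10¹¹³ J/m³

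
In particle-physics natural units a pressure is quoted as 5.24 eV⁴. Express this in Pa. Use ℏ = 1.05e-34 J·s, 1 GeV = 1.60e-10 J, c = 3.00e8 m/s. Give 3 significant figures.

110 Pa

Pressure is [E]/[L]³ = [E]⁴/(ℏc)³.
1 GeV⁴ → 1/(ℏc)³ × (1 GeV in J)⁴ = 2.10e37 Pa.
Convert the energy scale: 5.24 eV⁴ = 5.24e-36 GeV⁴.
Result: 5.24e-36 × 2.10e37 = 110 Pa.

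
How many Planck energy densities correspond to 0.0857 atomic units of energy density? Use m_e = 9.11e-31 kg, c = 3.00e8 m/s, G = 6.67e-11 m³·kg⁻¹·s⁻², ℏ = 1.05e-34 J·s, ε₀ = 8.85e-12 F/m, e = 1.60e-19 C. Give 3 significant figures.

5.52e-102

atomic unit of energy density: u_au = E_h/a₀³ = m_e⁴e¹⁰/((4πε₀)⁵ℏ⁸) = 3.01e13 J/m³
Planck energy density: u_P = c⁷/(ℏG²) = 4.68e113 J/m³
0.0857 × 3.01e13 / 4.68e113 = 5.52e-102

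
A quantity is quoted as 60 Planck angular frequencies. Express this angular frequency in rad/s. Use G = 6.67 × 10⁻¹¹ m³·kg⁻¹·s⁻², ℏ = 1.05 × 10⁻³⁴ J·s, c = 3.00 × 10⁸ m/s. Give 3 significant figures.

One Planck angular frequency: ω_P = √(c⁵/(ℏG)) = 1.86 × 10⁴³ rad/s.
60 × 1.86 × 10⁴³ rad/s = 1.12 × 10⁴⁵ rad/s

1.12 × 10⁴⁵ rad/s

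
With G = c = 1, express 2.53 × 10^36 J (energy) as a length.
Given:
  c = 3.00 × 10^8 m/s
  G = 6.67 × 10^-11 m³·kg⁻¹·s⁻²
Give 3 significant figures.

2.08 × 10^-8 m

Energy → length via G/c⁴.
2.53 × 10^36 J × (G/c⁴) = 2.08 × 10^-8 m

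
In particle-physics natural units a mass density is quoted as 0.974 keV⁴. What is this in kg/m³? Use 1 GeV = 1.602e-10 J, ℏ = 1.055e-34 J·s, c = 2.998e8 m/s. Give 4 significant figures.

2.256e-4 kg/m³

Mass density is [E]/(c²[L]³) = [E]⁴/(ℏ³c⁵).
1 GeV⁴ → 1/(ℏ³c⁵) × (1 GeV in J)⁴ = 2.316e20 kg/m³.
Convert the energy scale: 0.974 keV⁴ = 9.74e-25 GeV⁴.
Result: 9.74e-25 × 2.316e20 = 2.256e-4 kg/m³.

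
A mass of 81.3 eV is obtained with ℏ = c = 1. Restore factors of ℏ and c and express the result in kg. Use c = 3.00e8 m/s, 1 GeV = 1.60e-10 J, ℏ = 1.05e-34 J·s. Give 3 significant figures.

Mass is [E]/c²; divide by c².
1 GeV → 1/c² × (1 GeV in J) = 1.78e-27 kg.
Convert the energy scale: 81.3 eV = 8.13e-8 GeV.
Result: 8.13e-8 × 1.78e-27 = 1.45e-34 kg.

1.45e-34 kg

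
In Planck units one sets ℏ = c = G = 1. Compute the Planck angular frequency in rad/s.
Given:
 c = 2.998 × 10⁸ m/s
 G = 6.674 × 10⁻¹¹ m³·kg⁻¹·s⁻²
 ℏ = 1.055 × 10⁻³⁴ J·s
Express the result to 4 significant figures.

1.855 × 10⁴³ rad/s

ω_P = √(c⁵/(ℏG))
  = √(3.440 × 10⁸⁶)
  = 1.855 × 10⁴³ rad/s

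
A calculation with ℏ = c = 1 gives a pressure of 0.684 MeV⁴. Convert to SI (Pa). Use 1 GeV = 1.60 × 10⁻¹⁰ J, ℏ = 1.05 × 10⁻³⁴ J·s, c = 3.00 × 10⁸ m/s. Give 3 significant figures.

Pressure is [E]/[L]³ = [E]⁴/(ℏc)³.
1 GeV⁴ → 1/(ℏc)³ × (1 GeV in J)⁴ = 2.10 × 10³⁷ Pa.
Convert the energy scale: 0.684 MeV⁴ = 6.84 × 10⁻¹³ GeV⁴.
Result: 6.84 × 10⁻¹³ × 2.10 × 10³⁷ = 1.43 × 10²⁵ Pa.

1.43 × 10²⁵ Pa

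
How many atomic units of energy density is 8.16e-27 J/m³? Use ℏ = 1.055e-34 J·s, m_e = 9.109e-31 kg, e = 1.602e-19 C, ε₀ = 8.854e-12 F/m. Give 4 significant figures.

2.786e-40

atomic unit of energy density: u_au = E_h/a₀³ = m_e⁴e¹⁰/((4πε₀)⁵ℏ⁸) = 2.929e13 J/m³.
8.16e-27 / 2.929e13 = 2.786e-40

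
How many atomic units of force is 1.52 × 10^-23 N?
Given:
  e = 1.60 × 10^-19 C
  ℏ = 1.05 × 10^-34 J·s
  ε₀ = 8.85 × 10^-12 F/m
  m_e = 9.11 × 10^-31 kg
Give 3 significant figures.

atomic unit of force: F_au = E_h/a₀ = m_e²e⁶/((4πε₀)³ℏ⁴) = 8.33 × 10^-8 N.
1.52 × 10^-23 / 8.33 × 10^-8 = 1.83 × 10^-16

1.83 × 10^-16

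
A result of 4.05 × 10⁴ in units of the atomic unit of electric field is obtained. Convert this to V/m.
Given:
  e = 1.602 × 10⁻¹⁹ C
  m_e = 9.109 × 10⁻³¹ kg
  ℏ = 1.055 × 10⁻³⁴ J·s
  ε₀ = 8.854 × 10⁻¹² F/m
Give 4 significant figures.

One atomic unit of electric field: E_au = E_h/(e a₀) = m_e²e⁵/((4πε₀)³ℏ⁴) = 5.131 × 10¹¹ V/m.
4.05 × 10⁴ × 5.131 × 10¹¹ V/m = 2.078 × 10¹⁶ V/m

2.078 × 10¹⁶ V/m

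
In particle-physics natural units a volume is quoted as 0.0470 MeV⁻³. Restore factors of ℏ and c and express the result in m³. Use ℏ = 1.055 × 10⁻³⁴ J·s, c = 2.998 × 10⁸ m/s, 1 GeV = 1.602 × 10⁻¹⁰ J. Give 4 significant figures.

Volume is [L]³ = [E]⁻³·(ℏc)³.
1 GeV⁻³ → (ℏc)³ × (1 GeV in J)⁻³ = 7.696 × 10⁻⁴⁸ m³.
Convert the energy scale: 0.0470 MeV⁻³ = 4.70 × 10⁷ GeV⁻³.
Result: 4.70 × 10⁷ × 7.696 × 10⁻⁴⁸ = 3.617 × 10⁻⁴⁰ m³.

3.617 × 10⁻⁴⁰ m³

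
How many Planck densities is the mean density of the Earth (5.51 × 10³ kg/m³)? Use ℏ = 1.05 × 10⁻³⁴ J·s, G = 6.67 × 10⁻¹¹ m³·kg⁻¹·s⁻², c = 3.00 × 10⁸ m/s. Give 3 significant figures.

Planck density: ρ_P = c⁵/(ℏG²) = 5.20 × 10⁹⁶ kg/m³.
5.51 × 10³ / 5.20 × 10⁹⁶ = 1.06 × 10⁻⁹³

1.06 × 10⁻⁹³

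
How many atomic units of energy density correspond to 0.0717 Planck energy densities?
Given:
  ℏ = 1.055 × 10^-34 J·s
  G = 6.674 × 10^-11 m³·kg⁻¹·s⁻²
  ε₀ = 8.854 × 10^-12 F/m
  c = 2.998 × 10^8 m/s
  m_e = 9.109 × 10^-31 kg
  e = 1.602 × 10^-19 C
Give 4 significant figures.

1.134 × 10^99

Planck energy density: u_P = c⁷/(ℏG²) = 4.632 × 10^113 J/m³
atomic unit of energy density: u_au = E_h/a₀³ = m_e⁴e¹⁰/((4πε₀)⁵ℏ⁸) = 2.929 × 10^13 J/m³
0.0717 × 4.632 × 10^113 / 2.929 × 10^13 = 1.134 × 10^99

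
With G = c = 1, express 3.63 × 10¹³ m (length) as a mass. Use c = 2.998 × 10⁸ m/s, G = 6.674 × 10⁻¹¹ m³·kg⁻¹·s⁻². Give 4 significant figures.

4.889 × 10⁴⁰ kg

Length → mass via c²/G.
3.63 × 10¹³ m × (c²/G) = 4.889 × 10⁴⁰ kg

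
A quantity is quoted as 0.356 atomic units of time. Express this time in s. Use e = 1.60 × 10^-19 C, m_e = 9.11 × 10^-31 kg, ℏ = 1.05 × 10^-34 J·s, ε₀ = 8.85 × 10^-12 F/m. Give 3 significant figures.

8.54 × 10^-18 s

One atomic unit of time: τ_au = (4πε₀)²ℏ³/(m_e e⁴) = 2.40 × 10^-17 s.
0.356 × 2.40 × 10^-17 s = 8.54 × 10^-18 s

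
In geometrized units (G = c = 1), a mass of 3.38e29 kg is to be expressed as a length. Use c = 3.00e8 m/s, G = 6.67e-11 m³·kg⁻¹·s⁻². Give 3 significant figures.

250 m

In G = c = 1 units mass has dimensions of length; the conversion factor is G/c².
3.38e29 kg × (G/c²) = 250 m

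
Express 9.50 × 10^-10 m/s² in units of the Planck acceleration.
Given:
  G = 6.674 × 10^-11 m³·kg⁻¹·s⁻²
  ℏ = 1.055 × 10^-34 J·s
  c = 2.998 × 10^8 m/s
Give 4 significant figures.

1.709 × 10^-61

Planck acceleration: a_P = √(c⁷/(ℏG)) = 5.560 × 10^51 m/s².
9.50 × 10^-10 / 5.560 × 10^51 = 1.709 × 10^-61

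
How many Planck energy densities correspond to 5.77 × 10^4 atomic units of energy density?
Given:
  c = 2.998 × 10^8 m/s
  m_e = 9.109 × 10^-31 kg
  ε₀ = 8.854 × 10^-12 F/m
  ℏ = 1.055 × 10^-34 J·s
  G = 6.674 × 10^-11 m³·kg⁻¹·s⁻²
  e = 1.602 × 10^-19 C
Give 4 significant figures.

3.649 × 10^-96

atomic unit of energy density: u_au = E_h/a₀³ = m_e⁴e¹⁰/((4πε₀)⁵ℏ⁸) = 2.929 × 10^13 J/m³
Planck energy density: u_P = c⁷/(ℏG²) = 4.632 × 10^113 J/m³
5.77 × 10^4 × 2.929 × 10^13 / 4.632 × 10^113 = 3.649 × 10^-96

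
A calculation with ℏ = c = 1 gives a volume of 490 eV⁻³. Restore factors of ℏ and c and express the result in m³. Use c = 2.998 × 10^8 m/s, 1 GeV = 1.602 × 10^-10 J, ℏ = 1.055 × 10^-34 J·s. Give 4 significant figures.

Volume is [L]³ = [E]⁻³·(ℏc)³.
1 GeV⁻³ → (ℏc)³ × (1 GeV in J)⁻³ = 7.696 × 10^-48 m³.
Convert the energy scale: 490 eV⁻³ = 4.90 × 10^29 GeV⁻³.
Result: 4.90 × 10^29 × 7.696 × 10^-48 = 3.771 × 10^-18 m³.

3.771 × 10^-18 m³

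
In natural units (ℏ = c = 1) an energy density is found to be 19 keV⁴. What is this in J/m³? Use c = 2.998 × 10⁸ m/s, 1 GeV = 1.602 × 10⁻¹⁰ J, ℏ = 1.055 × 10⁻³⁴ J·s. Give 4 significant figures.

[E]/[L]³ = [E]⁴/(ℏc)³; restore (ℏc)⁻³.
1 GeV⁴ → 1/(ℏc)³ × (1 GeV in J)⁴ = 2.082 × 10³⁷ J/m³.
Convert the energy scale: 19 keV⁴ = 1.90 × 10⁻²³ GeV⁴.
Result: 1.90 × 10⁻²³ × 2.082 × 10³⁷ = 3.955 × 10¹⁴ J/m³.

3.955 × 10¹⁴ J/m³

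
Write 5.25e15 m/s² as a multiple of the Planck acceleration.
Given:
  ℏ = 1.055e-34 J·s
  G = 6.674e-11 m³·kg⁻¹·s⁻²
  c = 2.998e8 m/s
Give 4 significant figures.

Planck acceleration: a_P = √(c⁷/(ℏG)) = 5.560e51 m/s².
5.25e15 / 5.560e51 = 9.442e-37

9.442e-37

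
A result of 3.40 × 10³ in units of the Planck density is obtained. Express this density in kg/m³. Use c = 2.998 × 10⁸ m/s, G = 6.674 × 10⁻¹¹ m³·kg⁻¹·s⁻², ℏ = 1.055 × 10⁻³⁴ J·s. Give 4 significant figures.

1.752 × 10¹⁰⁰ kg/m³

One Planck density: ρ_P = c⁵/(ℏG²) = 5.154 × 10⁹⁶ kg/m³.
3.40 × 10³ × 5.154 × 10⁹⁶ kg/m³ = 1.752 × 10¹⁰⁰ kg/m³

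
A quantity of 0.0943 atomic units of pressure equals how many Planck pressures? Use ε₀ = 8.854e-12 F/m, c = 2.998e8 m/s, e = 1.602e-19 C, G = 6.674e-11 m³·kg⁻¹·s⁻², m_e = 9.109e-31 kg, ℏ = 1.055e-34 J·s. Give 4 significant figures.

atomic unit of pressure: P_au = E_h/a₀³ = m_e⁴e¹⁰/((4πε₀)⁵ℏ⁸) = 2.929e13 Pa
Planck pressure: p_P = c⁷/(ℏG²) = 4.632e113 Pa
0.0943 × 2.929e13 / 4.632e113 = 5.963e-102

5.963e-102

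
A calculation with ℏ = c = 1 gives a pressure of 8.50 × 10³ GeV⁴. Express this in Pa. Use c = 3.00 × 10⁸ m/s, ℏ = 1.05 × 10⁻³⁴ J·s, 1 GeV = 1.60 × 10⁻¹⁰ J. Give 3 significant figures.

Pressure is [E]/[L]³ = [E]⁴/(ℏc)³.
1 GeV⁴ → 1/(ℏc)³ × (1 GeV in J)⁴ = 2.10 × 10³⁷ Pa.
Result: 8.50 × 10³ × 2.10 × 10³⁷ = 1.78 × 10⁴¹ Pa.

1.78 × 10⁴¹ Pa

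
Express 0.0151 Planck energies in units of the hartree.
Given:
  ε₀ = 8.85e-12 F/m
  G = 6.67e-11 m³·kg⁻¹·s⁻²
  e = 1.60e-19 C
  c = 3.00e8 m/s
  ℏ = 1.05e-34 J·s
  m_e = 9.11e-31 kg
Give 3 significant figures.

Planck energy: E_P = √(ℏc⁵/G) = 1.96e9 J
hartree: E_h = m_e e⁴/(4πε₀ℏ)² = 4.38e-18 J
0.0151 × 1.96e9 / 4.38e-18 = 6.75e24

6.75e24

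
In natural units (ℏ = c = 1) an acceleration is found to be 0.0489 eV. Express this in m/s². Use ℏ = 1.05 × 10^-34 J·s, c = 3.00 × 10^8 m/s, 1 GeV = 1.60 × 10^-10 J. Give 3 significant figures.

Acceleration is [L]/[T]² = c·[E]/ℏ.
1 GeV → c/ℏ × (1 GeV in J) = 4.57 × 10^32 m/s².
Convert the energy scale: 0.0489 eV = 4.89 × 10^-11 GeV.
Result: 4.89 × 10^-11 × 4.57 × 10^32 = 2.24 × 10^22 m/s².

2.24 × 10^22 m/s²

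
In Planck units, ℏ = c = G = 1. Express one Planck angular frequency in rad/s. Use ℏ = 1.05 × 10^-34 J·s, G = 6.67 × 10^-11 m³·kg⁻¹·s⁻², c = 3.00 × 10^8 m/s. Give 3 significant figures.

1.86 × 10^43 rad/s

Dimensional analysis gives ω_P = √(c⁵/(ℏG)).
  = √(3.47 × 10^86)
  = 1.86 × 10^43 rad/s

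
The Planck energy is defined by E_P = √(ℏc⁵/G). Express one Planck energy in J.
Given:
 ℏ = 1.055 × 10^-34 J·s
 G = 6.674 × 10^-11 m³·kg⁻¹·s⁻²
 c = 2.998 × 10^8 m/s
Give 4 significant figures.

E_P = √(ℏc⁵/G)
  = √(3.828 × 10^18)
  = 1.957 × 10^9 J

1.957 × 10^9 J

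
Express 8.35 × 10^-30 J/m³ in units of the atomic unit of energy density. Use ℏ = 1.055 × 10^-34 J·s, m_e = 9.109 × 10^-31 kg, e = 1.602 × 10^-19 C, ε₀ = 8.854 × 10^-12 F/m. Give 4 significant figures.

2.851 × 10^-43

atomic unit of energy density: u_au = E_h/a₀³ = m_e⁴e¹⁰/((4πε₀)⁵ℏ⁸) = 2.929 × 10^13 J/m³.
8.35 × 10^-30 / 2.929 × 10^13 = 2.851 × 10^-43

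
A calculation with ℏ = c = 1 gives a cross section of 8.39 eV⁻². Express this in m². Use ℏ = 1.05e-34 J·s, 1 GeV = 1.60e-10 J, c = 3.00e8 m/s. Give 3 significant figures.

3.25e-13 m²

Area is [L]² = [E]⁻²·(ℏc)²; restore (ℏc)².
1 GeV⁻² → (ℏc)² × (1 GeV in J)⁻² = 3.88e-32 m².
Convert the energy scale: 8.39 eV⁻² = 8.39e18 GeV⁻².
Result: 8.39e18 × 3.88e-32 = 3.25e-13 m².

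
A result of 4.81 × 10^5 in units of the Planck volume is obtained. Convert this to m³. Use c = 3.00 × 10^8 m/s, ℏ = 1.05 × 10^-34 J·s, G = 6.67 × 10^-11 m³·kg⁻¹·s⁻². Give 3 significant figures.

2.01 × 10^-99 m³

One Planck volume: V_P = (ℏG/c³)^(3/2) = 4.18 × 10^-105 m³.
4.81 × 10^5 × 4.18 × 10^-105 m³ = 2.01 × 10^-99 m³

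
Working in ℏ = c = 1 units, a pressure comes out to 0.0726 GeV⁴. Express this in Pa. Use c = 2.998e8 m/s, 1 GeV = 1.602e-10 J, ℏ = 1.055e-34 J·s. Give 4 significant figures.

Pressure is [E]/[L]³ = [E]⁴/(ℏc)³.
1 GeV⁴ → 1/(ℏc)³ × (1 GeV in J)⁴ = 2.082e37 Pa.
Result: 0.0726 × 2.082e37 = 1.511e36 Pa.

1.511e36 Pa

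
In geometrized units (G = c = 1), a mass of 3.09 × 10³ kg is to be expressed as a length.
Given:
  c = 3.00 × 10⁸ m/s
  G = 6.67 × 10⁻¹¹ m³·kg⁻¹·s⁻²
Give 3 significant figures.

In G = c = 1 units mass has dimensions of length; the conversion factor is G/c².
3.09 × 10³ kg × (G/c²) = 2.29 × 10⁻²⁴ m

2.29 × 10⁻²⁴ m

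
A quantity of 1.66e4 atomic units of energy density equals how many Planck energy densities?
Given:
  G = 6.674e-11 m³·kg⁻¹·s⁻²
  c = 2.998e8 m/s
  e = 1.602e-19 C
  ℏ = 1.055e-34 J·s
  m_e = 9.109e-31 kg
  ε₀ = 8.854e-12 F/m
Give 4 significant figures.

1.050e-96

atomic unit of energy density: u_au = E_h/a₀³ = m_e⁴e¹⁰/((4πε₀)⁵ℏ⁸) = 2.929e13 J/m³
Planck energy density: u_P = c⁷/(ℏG²) = 4.632e113 J/m³
1.66e4 × 2.929e13 / 4.632e113 = 1.050e-96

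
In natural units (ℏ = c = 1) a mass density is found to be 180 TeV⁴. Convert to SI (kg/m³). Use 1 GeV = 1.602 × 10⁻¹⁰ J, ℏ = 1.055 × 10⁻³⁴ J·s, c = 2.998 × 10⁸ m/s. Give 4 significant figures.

4.169 × 10³⁴ kg/m³

Mass density is [E]/(c²[L]³) = [E]⁴/(ℏ³c⁵).
1 GeV⁴ → 1/(ℏ³c⁵) × (1 GeV in J)⁴ = 2.316 × 10²⁰ kg/m³.
Convert the energy scale: 180 TeV⁴ = 1.80 × 10¹⁴ GeV⁴.
Result: 1.80 × 10¹⁴ × 2.316 × 10²⁰ = 4.169 × 10³⁴ kg/m³.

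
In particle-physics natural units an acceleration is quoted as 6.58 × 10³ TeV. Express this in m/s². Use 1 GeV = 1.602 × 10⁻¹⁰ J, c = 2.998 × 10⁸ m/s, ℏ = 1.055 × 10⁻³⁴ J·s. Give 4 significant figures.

2.995 × 10³⁹ m/s²

Acceleration is [L]/[T]² = c·[E]/ℏ.
1 GeV → c/ℏ × (1 GeV in J) = 4.552 × 10³² m/s².
Convert the energy scale: 6.58 × 10³ TeV = 6.58 × 10⁶ GeV.
Result: 6.58 × 10⁶ × 4.552 × 10³² = 2.995 × 10³⁹ m/s².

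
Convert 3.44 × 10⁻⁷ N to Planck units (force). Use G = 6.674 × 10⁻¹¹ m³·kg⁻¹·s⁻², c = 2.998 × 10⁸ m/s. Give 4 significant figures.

Planck force: F_P = c⁴/G = 1.210 × 10⁴⁴ N.
3.44 × 10⁻⁷ / 1.210 × 10⁴⁴ = 2.842 × 10⁻⁵¹

2.842 × 10⁻⁵¹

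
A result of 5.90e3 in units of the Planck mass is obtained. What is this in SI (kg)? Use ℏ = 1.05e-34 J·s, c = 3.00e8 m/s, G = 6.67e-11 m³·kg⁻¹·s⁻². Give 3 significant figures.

One Planck mass: m_P = √(ℏc/G) = 2.17e-8 kg.
5.90e3 × 2.17e-8 kg = 1.28e-4 kg

1.28e-4 kg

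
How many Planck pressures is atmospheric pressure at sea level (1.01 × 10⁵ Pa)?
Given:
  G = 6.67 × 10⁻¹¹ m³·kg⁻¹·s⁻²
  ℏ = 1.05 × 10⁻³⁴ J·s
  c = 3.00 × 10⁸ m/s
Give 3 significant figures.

Planck pressure: p_P = c⁷/(ℏG²) = 4.68 × 10¹¹³ Pa.
1.01 × 10⁵ / 4.68 × 10¹¹³ = 2.16 × 10⁻¹⁰⁹

2.16 × 10⁻¹⁰⁹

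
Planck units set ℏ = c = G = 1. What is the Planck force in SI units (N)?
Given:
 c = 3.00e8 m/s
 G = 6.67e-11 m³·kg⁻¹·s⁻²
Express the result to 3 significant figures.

1.21e44 N

From ℏ = c = G = 1 the force scale is F_P = c⁴/G.
  = 8.10e33 / 6.67e-11
  = 1.21e44 N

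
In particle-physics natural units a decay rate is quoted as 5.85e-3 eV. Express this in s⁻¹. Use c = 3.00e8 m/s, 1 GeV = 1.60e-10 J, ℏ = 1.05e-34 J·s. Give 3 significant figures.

8.91e12 s⁻¹

A rate is [E]/ℏ; divide by ℏ.
1 GeV → 1/ℏ × (1 GeV in J) = 1.52e24 s⁻¹.
Convert the energy scale: 5.85e-3 eV = 5.85e-12 GeV.
Result: 5.85e-12 × 1.52e24 = 8.91e12 s⁻¹.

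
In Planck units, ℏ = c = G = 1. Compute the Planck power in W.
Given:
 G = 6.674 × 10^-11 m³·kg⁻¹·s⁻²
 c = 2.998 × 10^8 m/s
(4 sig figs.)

Dimensional analysis gives P_P = c⁵/G.
  = 2.422 × 10^42 / 6.674 × 10^-11
  = 3.629 × 10^52 W

3.629 × 10^52 W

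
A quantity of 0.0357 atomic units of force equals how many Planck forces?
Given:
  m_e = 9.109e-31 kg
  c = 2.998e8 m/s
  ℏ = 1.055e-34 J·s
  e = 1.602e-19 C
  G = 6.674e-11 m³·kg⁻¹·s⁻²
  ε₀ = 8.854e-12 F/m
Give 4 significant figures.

2.424e-53

atomic unit of force: F_au = E_h/a₀ = m_e²e⁶/((4πε₀)³ℏ⁴) = 8.220e-8 N
Planck force: F_P = c⁴/G = 1.210e44 N
0.0357 × 8.220e-8 / 1.210e44 = 2.424e-53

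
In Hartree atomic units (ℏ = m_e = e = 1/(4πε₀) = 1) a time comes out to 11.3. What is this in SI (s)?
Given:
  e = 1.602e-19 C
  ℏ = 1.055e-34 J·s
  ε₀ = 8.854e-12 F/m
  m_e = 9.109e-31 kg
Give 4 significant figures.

One atomic unit of time: τ_au = (4πε₀)²ℏ³/(m_e e⁴) = 2.423e-17 s.
11.3 × 2.423e-17 s = 2.738e-16 s

2.738e-16 s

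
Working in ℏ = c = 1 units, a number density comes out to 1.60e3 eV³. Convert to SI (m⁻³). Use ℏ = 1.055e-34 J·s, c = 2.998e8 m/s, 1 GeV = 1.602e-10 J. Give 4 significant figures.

2.079e23 m⁻³

Number density is [L]⁻³ = [E]³/(ℏc)³.
1 GeV³ → 1/(ℏc)³ × (1 GeV in J)³ = 1.299e47 m⁻³.
Convert the energy scale: 1.60e3 eV³ = 1.60e-24 GeV³.
Result: 1.60e-24 × 1.299e47 = 2.079e23 m⁻³.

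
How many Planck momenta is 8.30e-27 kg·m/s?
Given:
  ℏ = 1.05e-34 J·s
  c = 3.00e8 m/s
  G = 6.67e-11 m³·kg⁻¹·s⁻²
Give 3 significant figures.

1.27e-27

Planck momentum: p_P = √(ℏc³/G) = 6.52 kg·m/s.
8.30e-27 / 6.52 = 1.27e-27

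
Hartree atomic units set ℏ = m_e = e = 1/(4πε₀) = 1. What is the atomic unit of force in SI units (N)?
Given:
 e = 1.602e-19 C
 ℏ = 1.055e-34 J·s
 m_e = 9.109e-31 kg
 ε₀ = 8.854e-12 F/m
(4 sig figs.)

8.220e-8 N

Dimensional analysis gives F_au = E_h/a₀ = m_e²e⁶/((4πε₀)³ℏ⁴).
E_h = 4.354e-18 J
a₀ = 5.297e-11 m
E_h/a₀ = 8.220e-8 N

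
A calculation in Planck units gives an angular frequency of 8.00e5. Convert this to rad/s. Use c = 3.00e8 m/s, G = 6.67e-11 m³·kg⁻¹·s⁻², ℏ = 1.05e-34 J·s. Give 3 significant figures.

One Planck angular frequency: ω_P = √(c⁵/(ℏG)) = 1.86e43 rad/s.
8.00e5 × 1.86e43 rad/s = 1.49e49 rad/s

1.49e49 rad/s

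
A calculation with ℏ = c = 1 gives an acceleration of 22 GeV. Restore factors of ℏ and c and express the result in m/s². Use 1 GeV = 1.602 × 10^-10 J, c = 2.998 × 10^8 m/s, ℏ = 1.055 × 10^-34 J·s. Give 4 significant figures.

Acceleration is [L]/[T]² = c·[E]/ℏ.
1 GeV → c/ℏ × (1 GeV in J) = 4.552 × 10^32 m/s².
Result: 22 × 4.552 × 10^32 = 1.002 × 10^34 m/s².

1.002 × 10^34 m/s²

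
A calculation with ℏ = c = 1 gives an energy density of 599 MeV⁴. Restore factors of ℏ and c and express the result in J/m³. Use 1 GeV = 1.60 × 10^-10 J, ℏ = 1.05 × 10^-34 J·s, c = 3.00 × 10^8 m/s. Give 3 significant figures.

1.26 × 10^28 J/m³

[E]/[L]³ = [E]⁴/(ℏc)³; restore (ℏc)⁻³.
1 GeV⁴ → 1/(ℏc)³ × (1 GeV in J)⁴ = 2.10 × 10^37 J/m³.
Convert the energy scale: 599 MeV⁴ = 5.99 × 10^-10 GeV⁴.
Result: 5.99 × 10^-10 × 2.10 × 10^37 = 1.26 × 10^28 J/m³.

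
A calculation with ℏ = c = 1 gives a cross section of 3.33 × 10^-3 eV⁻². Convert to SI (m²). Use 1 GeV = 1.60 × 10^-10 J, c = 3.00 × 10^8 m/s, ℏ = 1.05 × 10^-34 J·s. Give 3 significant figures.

1.29 × 10^-16 m²

Area is [L]² = [E]⁻²·(ℏc)²; restore (ℏc)².
1 GeV⁻² → (ℏc)² × (1 GeV in J)⁻² = 3.88 × 10^-32 m².
Convert the energy scale: 3.33 × 10^-3 eV⁻² = 3.33 × 10^15 GeV⁻².
Result: 3.33 × 10^15 × 3.88 × 10^-32 = 1.29 × 10^-16 m².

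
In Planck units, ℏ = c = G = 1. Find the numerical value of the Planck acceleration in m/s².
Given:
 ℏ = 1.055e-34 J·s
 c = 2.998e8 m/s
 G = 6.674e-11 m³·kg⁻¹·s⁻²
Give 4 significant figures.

5.560e51 m/s²

The unique combination of the constants set to 1 with dimensions of acceleration is a_P = √(c⁷/(ℏG)).
  = √(3.092e103)
  = 5.560e51 m/s²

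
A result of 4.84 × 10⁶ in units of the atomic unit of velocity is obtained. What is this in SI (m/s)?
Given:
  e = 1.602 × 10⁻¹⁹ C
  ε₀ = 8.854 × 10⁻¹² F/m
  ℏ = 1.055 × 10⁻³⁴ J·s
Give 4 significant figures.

One atomic unit of velocity: v_au = e²/(4πε₀ℏ) = 2.186 × 10⁶ m/s.
4.84 × 10⁶ × 2.186 × 10⁶ m/s = 1.058 × 10¹³ m/s

1.058 × 10¹³ m/s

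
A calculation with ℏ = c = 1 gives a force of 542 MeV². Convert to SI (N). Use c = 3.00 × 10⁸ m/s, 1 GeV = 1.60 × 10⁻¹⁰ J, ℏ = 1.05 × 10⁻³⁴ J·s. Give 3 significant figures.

440 N

Force is [E]/[L] = [E]²/(ℏc); restore (ℏc)⁻¹.
1 GeV² → 1/(ℏc) × (1 GeV in J)² = 8.13 × 10⁵ N.
Convert the energy scale: 542 MeV² = 5.42 × 10⁻⁴ GeV².
Result: 5.42 × 10⁻⁴ × 8.13 × 10⁵ = 440 N.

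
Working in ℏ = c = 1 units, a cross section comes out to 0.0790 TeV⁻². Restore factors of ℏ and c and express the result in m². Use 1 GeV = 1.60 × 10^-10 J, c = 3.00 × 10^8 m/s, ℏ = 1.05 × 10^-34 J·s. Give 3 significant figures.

Area is [L]² = [E]⁻²·(ℏc)²; restore (ℏc)².
1 GeV⁻² → (ℏc)² × (1 GeV in J)⁻² = 3.88 × 10^-32 m².
Convert the energy scale: 0.0790 TeV⁻² = 7.90 × 10^-8 GeV⁻².
Result: 7.90 × 10^-8 × 3.88 × 10^-32 = 3.06 × 10^-39 m².

3.06 × 10^-39 m²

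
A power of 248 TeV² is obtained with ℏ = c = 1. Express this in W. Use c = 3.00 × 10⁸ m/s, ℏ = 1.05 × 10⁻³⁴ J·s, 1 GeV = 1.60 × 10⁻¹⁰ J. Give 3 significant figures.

6.05 × 10²² W

Power is [E]/[T] = [E]²/ℏ.
1 GeV² → 1/ℏ × (1 GeV in J)² = 2.44 × 10¹⁴ W.
Convert the energy scale: 248 TeV² = 2.48 × 10⁸ GeV².
Result: 2.48 × 10⁸ × 2.44 × 10¹⁴ = 6.05 × 10²² W.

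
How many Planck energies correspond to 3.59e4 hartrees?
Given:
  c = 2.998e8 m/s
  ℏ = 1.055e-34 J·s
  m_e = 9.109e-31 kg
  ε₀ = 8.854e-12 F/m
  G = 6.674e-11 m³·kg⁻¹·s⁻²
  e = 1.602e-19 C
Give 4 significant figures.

7.989e-23

hartree: E_h = m_e e⁴/(4πε₀ℏ)² = 4.354e-18 J
Planck energy: E_P = √(ℏc⁵/G) = 1.957e9 J
3.59e4 × 4.354e-18 / 1.957e9 = 7.989e-23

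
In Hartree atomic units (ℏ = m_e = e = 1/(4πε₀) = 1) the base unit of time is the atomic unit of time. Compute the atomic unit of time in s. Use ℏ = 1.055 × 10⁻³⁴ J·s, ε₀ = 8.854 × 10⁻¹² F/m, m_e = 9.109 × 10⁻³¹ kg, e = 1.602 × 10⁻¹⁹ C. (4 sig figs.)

τ_au = (4πε₀)²ℏ³/(m_e e⁴)
E_h = 4.354 × 10⁻¹⁸ J
ℏ/E_h = 2.423 × 10⁻¹⁷ s

2.423 × 10⁻¹⁷ s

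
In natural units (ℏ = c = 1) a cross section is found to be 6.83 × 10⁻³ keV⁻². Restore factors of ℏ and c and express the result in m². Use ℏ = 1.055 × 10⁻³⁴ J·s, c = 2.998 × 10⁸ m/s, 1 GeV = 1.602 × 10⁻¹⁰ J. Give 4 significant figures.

2.662 × 10⁻²² m²

Area is [L]² = [E]⁻²·(ℏc)²; restore (ℏc)².
1 GeV⁻² → (ℏc)² × (1 GeV in J)⁻² = 3.898 × 10⁻³² m².
Convert the energy scale: 6.83 × 10⁻³ keV⁻² = 6.83 × 10⁹ GeV⁻².
Result: 6.83 × 10⁹ × 3.898 × 10⁻³² = 2.662 × 10⁻²² m².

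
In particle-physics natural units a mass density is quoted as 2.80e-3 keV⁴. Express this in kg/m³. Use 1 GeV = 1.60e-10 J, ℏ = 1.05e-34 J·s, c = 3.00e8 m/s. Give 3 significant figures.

6.52e-7 kg/m³

Mass density is [E]/(c²[L]³) = [E]⁴/(ℏ³c⁵).
1 GeV⁴ → 1/(ℏ³c⁵) × (1 GeV in J)⁴ = 2.33e20 kg/m³.
Convert the energy scale: 2.80e-3 keV⁴ = 2.80e-27 GeV⁴.
Result: 2.80e-27 × 2.33e20 = 6.52e-7 kg/m³.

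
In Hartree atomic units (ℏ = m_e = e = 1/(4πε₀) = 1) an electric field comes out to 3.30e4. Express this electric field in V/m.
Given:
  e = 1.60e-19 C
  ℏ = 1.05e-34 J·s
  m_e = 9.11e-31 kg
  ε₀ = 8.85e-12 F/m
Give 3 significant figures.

1.72e16 V/m

One atomic unit of electric field: E_au = E_h/(e a₀) = m_e²e⁵/((4πε₀)³ℏ⁴) = 5.20e11 V/m.
3.30e4 × 5.20e11 V/m = 1.72e16 V/m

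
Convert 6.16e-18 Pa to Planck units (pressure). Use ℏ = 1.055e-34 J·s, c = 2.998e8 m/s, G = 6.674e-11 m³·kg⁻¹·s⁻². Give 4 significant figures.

Planck pressure: p_P = c⁷/(ℏG²) = 4.632e113 Pa.
6.16e-18 / 4.632e113 = 1.330e-131

1.330e-131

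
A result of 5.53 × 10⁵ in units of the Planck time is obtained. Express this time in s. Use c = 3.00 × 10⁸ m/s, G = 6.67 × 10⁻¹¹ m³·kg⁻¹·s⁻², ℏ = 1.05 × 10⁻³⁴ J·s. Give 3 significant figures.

2.97 × 10⁻³⁸ s

One Planck time: t_P = √(ℏG/c⁵) = 5.37 × 10⁻⁴⁴ s.
5.53 × 10⁵ × 5.37 × 10⁻⁴⁴ s = 2.97 × 10⁻³⁸ s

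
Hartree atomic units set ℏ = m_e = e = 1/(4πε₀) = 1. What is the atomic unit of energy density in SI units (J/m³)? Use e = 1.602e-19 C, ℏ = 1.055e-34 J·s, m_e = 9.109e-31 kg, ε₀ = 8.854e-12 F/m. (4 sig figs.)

2.929e13 J/m³

The unique combination of the constants set to 1 with dimensions of energy density is u_au = E_h/a₀³ = m_e⁴e¹⁰/((4πε₀)⁵ℏ⁸).
E_h = 4.354e-18 J
a₀ = 5.297e-11 m
E_h/a₀³ = 2.929e13 J/m³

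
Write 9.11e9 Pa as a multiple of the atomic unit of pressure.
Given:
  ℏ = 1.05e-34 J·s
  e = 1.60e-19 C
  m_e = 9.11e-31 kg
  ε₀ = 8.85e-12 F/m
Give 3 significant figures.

3.02e-4

atomic unit of pressure: P_au = E_h/a₀³ = m_e⁴e¹⁰/((4πε₀)⁵ℏ⁸) = 3.01e13 Pa.
9.11e9 / 3.01e13 = 3.02e-4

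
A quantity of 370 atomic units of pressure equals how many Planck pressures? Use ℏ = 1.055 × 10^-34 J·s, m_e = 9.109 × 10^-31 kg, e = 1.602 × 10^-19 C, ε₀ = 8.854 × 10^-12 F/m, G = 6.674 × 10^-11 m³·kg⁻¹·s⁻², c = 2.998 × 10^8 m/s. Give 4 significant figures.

atomic unit of pressure: P_au = E_h/a₀³ = m_e⁴e¹⁰/((4πε₀)⁵ℏ⁸) = 2.929 × 10^13 Pa
Planck pressure: p_P = c⁷/(ℏG²) = 4.632 × 10^113 Pa
370 × 2.929 × 10^13 / 4.632 × 10^113 = 2.340 × 10^-98

2.340 × 10^-98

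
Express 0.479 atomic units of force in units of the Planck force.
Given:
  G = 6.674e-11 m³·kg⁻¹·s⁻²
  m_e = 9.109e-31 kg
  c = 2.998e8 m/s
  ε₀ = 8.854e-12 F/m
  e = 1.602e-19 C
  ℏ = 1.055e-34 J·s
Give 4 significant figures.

3.253e-52

atomic unit of force: F_au = E_h/a₀ = m_e²e⁶/((4πε₀)³ℏ⁴) = 8.220e-8 N
Planck force: F_P = c⁴/G = 1.210e44 N
0.479 × 8.220e-8 / 1.210e44 = 3.253e-52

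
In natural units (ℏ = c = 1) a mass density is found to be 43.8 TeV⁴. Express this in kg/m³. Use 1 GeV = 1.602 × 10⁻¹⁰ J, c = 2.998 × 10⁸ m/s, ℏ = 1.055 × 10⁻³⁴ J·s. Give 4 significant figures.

Mass density is [E]/(c²[L]³) = [E]⁴/(ℏ³c⁵).
1 GeV⁴ → 1/(ℏ³c⁵) × (1 GeV in J)⁴ = 2.316 × 10²⁰ kg/m³.
Convert the energy scale: 43.8 TeV⁴ = 4.38 × 10¹³ GeV⁴.
Result: 4.38 × 10¹³ × 2.316 × 10²⁰ = 1.014 × 10³⁴ kg/m³.

1.014 × 10³⁴ kg/m³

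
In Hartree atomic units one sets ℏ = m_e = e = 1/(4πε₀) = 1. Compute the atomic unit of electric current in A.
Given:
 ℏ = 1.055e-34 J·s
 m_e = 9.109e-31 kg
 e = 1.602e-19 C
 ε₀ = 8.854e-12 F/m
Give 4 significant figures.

6.612e-3 A

I_au = e E_h/ℏ = m_e e⁵/((4πε₀)²ℏ³)
E_h = 4.354e-18 J
e·E_h/ℏ = 6.612e-3 A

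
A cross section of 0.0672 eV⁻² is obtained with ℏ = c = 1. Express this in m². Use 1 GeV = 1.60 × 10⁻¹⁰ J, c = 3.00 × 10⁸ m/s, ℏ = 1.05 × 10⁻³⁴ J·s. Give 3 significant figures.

Area is [L]² = [E]⁻²·(ℏc)²; restore (ℏc)².
1 GeV⁻² → (ℏc)² × (1 GeV in J)⁻² = 3.88 × 10⁻³² m².
Convert the energy scale: 0.0672 eV⁻² = 6.72 × 10¹⁶ GeV⁻².
Result: 6.72 × 10¹⁶ × 3.88 × 10⁻³² = 2.60 × 10⁻¹⁵ m².

2.60 × 10⁻¹⁵ m²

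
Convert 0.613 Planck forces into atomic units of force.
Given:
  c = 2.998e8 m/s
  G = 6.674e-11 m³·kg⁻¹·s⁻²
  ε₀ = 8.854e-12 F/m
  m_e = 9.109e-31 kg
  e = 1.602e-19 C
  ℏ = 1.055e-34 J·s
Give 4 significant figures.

Planck force: F_P = c⁴/G = 1.210e44 N
atomic unit of force: F_au = E_h/a₀ = m_e²e⁶/((4πε₀)³ℏ⁴) = 8.220e-8 N
0.613 × 1.210e44 / 8.220e-8 = 9.027e50

9.027e50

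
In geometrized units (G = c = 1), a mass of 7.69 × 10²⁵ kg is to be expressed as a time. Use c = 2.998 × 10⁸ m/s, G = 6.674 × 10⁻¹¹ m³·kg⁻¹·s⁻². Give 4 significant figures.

1.905 × 10⁻¹⁰ s

Mass → time via G/c³.
7.69 × 10²⁵ kg × (G/c³) = 1.905 × 10⁻¹⁰ s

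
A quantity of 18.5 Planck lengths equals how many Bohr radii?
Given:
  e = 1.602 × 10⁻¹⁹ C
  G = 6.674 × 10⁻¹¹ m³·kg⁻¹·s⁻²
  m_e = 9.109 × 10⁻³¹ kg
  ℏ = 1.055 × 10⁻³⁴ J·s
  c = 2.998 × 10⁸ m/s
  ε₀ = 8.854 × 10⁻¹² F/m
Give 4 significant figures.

Planck length: ℓ_P = √(ℏG/c³) = 1.616 × 10⁻³⁵ m
Bohr radius: a₀ = 4πε₀ℏ²/(m_e e²) = 5.297 × 10⁻¹¹ m
18.5 × 1.616 × 10⁻³⁵ / 5.297 × 10⁻¹¹ = 5.645 × 10⁻²⁴

5.645 × 10⁻²⁴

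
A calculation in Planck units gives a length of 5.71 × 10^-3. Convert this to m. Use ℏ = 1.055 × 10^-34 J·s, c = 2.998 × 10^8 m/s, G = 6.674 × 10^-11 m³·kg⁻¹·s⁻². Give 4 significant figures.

One Planck length: ℓ_P = √(ℏG/c³) = 1.616 × 10^-35 m.
5.71 × 10^-3 × 1.616 × 10^-35 m = 9.230 × 10^-38 m

9.230 × 10^-38 m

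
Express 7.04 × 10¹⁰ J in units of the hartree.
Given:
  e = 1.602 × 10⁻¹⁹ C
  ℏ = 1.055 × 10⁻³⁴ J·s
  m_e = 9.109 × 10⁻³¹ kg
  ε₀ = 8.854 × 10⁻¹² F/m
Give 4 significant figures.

1.617 × 10²⁸

hartree: E_h = m_e e⁴/(4πε₀ℏ)² = 4.354 × 10⁻¹⁸ J.
7.04 × 10¹⁰ / 4.354 × 10⁻¹⁸ = 1.617 × 10²⁸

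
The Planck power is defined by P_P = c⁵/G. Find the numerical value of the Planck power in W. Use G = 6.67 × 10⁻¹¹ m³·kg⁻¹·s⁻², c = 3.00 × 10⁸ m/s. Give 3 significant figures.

P_P = c⁵/G
  = 2.43 × 10⁴² / 6.67 × 10⁻¹¹
  = 3.64 × 10⁵² W

3.64 × 10⁵² W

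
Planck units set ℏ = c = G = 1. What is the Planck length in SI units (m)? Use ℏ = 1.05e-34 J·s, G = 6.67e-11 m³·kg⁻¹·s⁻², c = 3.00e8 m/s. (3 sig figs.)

1.61e-35 m

Dimensional analysis gives ℓ_P = √(ℏG/c³).
  = √(2.59e-70)
  = 1.61e-35 m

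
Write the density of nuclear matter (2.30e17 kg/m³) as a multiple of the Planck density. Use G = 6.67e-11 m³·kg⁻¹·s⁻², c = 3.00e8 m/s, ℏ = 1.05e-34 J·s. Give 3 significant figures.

Planck density: ρ_P = c⁵/(ℏG²) = 5.20e96 kg/m³.
2.30e17 / 5.20e96 = 4.42e-80

4.42e-80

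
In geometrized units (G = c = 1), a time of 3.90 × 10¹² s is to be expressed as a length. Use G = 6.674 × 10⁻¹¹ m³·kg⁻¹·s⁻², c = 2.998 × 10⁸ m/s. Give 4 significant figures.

1.169 × 10²¹ m

Time → length via c.
3.90 × 10¹² s × (c) = 1.169 × 10²¹ m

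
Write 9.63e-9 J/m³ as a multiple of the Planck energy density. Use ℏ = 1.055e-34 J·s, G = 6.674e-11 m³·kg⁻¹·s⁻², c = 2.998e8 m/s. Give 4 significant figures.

2.079e-122

Planck energy density: u_P = c⁷/(ℏG²) = 4.632e113 J/m³.
9.63e-9 / 4.632e113 = 2.079e-122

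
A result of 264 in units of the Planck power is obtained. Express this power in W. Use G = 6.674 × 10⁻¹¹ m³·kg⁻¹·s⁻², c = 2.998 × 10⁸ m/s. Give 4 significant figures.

9.580 × 10⁵⁴ W

One Planck power: P_P = c⁵/G = 3.629 × 10⁵² W.
264 × 3.629 × 10⁵² W = 9.580 × 10⁵⁴ W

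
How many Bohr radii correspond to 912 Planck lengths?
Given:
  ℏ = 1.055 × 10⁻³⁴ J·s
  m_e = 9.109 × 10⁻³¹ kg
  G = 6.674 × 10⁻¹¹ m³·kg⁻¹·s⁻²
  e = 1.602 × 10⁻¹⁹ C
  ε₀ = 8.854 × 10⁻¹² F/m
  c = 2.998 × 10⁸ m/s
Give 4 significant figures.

2.783 × 10⁻²²

Planck length: ℓ_P = √(ℏG/c³) = 1.616 × 10⁻³⁵ m
Bohr radius: a₀ = 4πε₀ℏ²/(m_e e²) = 5.297 × 10⁻¹¹ m
912 × 1.616 × 10⁻³⁵ / 5.297 × 10⁻¹¹ = 2.783 × 10⁻²²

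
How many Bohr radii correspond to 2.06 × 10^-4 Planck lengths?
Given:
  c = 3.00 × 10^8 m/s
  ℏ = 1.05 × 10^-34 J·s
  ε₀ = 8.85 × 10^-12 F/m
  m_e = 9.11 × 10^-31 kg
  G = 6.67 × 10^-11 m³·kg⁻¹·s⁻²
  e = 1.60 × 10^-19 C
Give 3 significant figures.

6.31 × 10^-29

Planck length: ℓ_P = √(ℏG/c³) = 1.61 × 10^-35 m
Bohr radius: a₀ = 4πε₀ℏ²/(m_e e²) = 5.26 × 10^-11 m
2.06 × 10^-4 × 1.61 × 10^-35 / 5.26 × 10^-11 = 6.31 × 10^-29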